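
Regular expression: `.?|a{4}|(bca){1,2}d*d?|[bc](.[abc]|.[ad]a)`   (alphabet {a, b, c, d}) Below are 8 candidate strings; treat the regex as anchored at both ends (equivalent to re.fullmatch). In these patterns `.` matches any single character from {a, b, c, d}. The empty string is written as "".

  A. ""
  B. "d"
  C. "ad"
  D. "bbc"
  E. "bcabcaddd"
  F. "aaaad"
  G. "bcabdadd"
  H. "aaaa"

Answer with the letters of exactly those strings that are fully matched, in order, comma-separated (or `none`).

A, B, D, E, H

A. "" → match
B. "d" → match
C. "ad" → no match
D. "bbc" → match
E. "bcabcaddd" → match
F. "aaaad" → no match
G. "bcabdadd" → no match
H. "aaaa" → match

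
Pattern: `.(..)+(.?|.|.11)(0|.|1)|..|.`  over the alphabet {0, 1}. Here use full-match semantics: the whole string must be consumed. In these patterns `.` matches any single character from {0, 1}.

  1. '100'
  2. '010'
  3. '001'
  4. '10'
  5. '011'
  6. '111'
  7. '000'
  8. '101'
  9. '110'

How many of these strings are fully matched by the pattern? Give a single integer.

1. '100' → no match
2. '010' → no match
3. '001' → no match
4. '10' → match
5. '011' → no match
6. '111' → no match
7. '000' → no match
8. '101' → no match
9. '110' → no match
Total matched: 1

1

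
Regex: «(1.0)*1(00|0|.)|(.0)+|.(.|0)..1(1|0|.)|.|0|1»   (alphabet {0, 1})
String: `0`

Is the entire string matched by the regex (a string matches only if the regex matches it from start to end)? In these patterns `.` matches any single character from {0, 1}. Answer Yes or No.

Yes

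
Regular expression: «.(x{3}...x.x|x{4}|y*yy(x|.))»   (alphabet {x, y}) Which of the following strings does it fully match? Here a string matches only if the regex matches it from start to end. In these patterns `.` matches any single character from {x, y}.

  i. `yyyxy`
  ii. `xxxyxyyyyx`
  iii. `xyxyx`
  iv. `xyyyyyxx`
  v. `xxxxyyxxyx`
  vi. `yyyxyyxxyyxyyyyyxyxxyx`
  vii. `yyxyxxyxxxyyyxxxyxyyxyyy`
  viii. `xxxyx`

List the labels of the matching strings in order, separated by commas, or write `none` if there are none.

v

i. `yyyxy` → no match
ii. `xxxyxyyyyx` → no match
iii. `xyxyx` → no match
iv. `xyyyyyxx` → no match
v. `xxxxyyxxyx` → match
vi → no match
vii → no match
viii. `xxxyx` → no match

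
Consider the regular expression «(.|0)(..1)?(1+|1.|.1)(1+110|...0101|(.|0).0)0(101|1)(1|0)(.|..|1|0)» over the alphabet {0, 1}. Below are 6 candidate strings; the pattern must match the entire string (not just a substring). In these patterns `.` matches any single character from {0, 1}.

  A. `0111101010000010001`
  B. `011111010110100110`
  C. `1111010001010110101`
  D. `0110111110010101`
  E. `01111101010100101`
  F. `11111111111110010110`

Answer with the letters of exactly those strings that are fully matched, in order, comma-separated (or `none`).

A → no match
B → no match
C → no match
D → no match
E → no match
F → match

F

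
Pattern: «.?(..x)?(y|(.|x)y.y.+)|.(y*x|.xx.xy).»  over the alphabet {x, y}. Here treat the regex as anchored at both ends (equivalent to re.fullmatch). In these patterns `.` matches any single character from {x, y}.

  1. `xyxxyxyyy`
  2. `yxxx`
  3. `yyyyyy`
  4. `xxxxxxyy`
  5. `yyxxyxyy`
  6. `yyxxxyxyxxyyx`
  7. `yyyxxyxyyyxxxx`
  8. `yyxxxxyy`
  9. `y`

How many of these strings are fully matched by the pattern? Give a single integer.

8

1 → match
2 → no match
3 → match
4 → match
5 → match
6 → match
7 → match
8 → match
9 → match
Total matched: 8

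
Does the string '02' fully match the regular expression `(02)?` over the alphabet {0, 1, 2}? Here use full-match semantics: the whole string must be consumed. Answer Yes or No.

Yes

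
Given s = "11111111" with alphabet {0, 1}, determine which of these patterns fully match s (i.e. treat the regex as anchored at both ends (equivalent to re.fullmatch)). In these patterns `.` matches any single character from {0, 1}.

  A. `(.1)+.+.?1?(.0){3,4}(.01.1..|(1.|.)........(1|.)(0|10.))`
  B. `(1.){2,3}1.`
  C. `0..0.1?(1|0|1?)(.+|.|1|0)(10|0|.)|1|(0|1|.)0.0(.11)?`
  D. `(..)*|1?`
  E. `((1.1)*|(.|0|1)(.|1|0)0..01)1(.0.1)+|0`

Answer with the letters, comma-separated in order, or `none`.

A → no match
B → match
C → no match
D → match
E → no match

B, D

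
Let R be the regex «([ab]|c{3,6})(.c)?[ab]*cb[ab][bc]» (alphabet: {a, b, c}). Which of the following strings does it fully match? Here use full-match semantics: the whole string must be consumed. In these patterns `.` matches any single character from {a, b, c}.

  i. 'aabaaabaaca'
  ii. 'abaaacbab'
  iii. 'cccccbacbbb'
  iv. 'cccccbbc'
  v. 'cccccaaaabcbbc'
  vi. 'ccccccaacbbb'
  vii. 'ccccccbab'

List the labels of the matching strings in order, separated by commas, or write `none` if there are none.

ii, iii, iv, v, vi, vii

i → no match
ii → match
iii → match
iv → match
v → match
vi → match
vii → match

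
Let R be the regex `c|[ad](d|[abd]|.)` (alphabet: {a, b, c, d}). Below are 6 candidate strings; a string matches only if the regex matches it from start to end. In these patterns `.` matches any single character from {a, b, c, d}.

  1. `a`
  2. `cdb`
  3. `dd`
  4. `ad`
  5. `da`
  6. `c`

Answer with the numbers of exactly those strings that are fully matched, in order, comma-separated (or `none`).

3, 4, 5, 6

1 → no match
2 → no match
3 → match
4 → match
5 → match
6 → match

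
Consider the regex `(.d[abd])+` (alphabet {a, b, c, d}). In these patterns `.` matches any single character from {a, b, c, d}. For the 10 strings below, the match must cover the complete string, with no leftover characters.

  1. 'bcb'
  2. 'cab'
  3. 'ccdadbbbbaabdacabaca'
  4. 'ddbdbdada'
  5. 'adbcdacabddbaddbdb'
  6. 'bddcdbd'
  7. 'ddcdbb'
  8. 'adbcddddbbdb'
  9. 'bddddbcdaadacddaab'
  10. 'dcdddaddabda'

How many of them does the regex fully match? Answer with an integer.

1 → no match
2 → no match
3 → no match
4 → no match
5 → no match
6 → no match
7 → no match
8 → match
9 → no match
10 → no match
Total matched: 1

1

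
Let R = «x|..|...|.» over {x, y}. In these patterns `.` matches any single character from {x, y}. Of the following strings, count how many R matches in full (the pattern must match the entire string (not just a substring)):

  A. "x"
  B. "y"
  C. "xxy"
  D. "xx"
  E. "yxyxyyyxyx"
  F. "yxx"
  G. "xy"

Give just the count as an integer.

A → match
B → match
C → match
D → match
E → no match
F → match
G → match
Total matched: 6

6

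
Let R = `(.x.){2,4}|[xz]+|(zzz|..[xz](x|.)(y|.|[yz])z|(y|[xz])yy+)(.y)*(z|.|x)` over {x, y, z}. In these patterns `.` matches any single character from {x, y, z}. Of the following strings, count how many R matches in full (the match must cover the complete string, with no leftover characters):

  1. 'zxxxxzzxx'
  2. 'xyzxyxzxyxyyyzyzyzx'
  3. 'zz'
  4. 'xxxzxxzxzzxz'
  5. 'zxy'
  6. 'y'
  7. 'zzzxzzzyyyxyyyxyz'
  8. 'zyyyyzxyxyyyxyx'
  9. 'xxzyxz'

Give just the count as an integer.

5

1 → match
2 → no match
3 → match
4 → match
5 → no match
6 → no match
7 → match
8 → no match
9 → match
Total matched: 5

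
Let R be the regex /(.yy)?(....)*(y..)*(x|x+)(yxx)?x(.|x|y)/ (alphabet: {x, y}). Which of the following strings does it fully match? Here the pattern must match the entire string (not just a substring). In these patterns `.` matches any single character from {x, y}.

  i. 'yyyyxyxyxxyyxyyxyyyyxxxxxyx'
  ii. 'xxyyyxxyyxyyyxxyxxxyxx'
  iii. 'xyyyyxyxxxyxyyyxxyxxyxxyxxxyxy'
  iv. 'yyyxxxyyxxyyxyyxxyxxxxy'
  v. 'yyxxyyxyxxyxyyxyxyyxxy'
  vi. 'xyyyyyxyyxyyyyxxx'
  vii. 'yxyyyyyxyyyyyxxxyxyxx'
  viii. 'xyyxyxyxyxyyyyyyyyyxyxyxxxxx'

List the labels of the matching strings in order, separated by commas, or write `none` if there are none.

i → no match
ii → no match
iii → no match
iv → match
v → no match
vi → match
vii → no match
viii → match

iv, vi, viii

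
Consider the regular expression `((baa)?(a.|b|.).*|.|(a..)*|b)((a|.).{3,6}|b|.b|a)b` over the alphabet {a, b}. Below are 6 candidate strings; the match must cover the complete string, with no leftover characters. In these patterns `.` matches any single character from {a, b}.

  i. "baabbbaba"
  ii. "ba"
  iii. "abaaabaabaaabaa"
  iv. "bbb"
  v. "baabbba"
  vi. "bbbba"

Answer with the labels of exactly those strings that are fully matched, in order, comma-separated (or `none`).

iv

i. "baabbbaba" → no match — must end with "b"
ii. "ba" → no match — must end with "b"
iii → no match — must end with "b"
iv. "bbb" → match
v. "baabbba" → no match — must end with "b"
vi. "bbbba" → no match — must end with "b"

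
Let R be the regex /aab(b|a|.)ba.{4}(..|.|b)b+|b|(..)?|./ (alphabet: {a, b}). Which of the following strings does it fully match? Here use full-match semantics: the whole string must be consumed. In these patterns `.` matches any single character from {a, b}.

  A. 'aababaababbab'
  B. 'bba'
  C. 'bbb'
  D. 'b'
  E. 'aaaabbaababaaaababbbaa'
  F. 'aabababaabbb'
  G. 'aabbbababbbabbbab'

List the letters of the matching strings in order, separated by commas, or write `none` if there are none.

A, D, F

A → match
B → no match
C → no match
D → match
E → no match
F → match
G → no match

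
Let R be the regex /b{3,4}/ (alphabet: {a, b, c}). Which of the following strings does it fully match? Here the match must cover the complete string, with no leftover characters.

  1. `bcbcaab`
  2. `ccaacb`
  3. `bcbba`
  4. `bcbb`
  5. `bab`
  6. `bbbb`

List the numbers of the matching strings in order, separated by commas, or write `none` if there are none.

6

1 → no match
2 → no match — must start with `b`
3 → no match — must end with `b`
4 → no match
5 → no match
6 → match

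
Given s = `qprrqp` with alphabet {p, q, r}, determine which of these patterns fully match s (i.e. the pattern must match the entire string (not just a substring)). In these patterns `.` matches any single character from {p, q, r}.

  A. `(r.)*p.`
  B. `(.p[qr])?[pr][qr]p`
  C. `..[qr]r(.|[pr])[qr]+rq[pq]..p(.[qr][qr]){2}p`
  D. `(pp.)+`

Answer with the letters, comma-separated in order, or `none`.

A → no match
B → match
C → no match
D → no match — must start with `pp`

B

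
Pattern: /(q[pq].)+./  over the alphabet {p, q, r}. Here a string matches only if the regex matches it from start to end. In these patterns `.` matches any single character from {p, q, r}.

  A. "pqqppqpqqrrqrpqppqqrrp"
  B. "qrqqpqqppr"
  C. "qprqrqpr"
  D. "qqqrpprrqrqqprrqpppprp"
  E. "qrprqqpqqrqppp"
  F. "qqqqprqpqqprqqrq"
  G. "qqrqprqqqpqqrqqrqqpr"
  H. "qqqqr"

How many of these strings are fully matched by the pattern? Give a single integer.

A → no match — must start with "q"
B → no match
C → no match
D → no match
E → no match
F → match
G → no match
H → no match
Total matched: 1

1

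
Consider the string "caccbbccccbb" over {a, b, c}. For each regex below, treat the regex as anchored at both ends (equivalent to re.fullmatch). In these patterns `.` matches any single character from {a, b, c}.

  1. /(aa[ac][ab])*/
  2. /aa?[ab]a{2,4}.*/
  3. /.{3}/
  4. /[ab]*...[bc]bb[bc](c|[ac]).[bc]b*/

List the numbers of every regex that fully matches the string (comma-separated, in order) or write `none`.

4

1 → no match
2 → no match — must start with "a"
3 → no match
4 → match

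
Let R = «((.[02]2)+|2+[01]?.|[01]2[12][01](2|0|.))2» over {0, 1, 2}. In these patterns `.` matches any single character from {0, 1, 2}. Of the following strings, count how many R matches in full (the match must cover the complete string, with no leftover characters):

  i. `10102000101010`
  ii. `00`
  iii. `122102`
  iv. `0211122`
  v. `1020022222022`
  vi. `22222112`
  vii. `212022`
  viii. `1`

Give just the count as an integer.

i → no match — must end with `2`
ii → no match — must end with `2`
iii → match
iv → no match
v → match
vi → match
vii → no match
viii → no match — must end with `2`
Total matched: 3

3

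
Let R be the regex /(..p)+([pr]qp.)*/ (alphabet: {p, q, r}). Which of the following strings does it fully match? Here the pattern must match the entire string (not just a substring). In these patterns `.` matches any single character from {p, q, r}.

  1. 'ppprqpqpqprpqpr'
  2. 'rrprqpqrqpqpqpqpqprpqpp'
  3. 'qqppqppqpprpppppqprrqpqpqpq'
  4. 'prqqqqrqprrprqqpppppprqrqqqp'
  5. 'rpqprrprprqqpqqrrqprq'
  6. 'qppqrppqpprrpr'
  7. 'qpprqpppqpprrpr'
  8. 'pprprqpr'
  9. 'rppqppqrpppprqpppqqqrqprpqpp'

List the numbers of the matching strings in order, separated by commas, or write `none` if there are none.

1 → match
2 → match
3 → match
4 → no match
5 → no match
6 → no match
7 → no match
8 → no match
9 → no match

1, 2, 3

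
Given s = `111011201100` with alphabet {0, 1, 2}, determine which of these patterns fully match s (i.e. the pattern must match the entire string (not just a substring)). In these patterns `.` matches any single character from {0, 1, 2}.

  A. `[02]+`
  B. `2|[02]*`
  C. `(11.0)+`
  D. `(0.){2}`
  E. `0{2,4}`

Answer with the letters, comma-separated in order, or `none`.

A → no match
B → no match
C → match
D → no match — must start with `0`
E → no match — must start with `0`

C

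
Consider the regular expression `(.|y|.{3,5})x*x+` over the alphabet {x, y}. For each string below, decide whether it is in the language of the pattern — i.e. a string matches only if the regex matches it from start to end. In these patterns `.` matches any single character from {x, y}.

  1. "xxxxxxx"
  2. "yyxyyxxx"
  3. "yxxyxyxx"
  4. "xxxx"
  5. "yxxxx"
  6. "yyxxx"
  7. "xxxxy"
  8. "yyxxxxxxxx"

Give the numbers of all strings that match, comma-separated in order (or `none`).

1 → match
2 → match
3 → no match
4 → match
5 → match
6 → match
7 → no match — must end with "x"
8 → match

1, 2, 4, 5, 6, 8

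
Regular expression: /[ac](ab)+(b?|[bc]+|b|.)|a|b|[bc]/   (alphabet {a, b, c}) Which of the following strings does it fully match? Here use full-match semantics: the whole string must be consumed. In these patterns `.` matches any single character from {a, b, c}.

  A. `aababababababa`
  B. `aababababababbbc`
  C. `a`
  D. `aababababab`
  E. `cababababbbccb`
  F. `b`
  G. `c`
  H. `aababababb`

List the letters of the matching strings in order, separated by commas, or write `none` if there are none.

A → match
B → match
C. `a` → match
D. `aababababab` → match
E → match
F. `b` → match
G. `c` → match
H. `aababababb` → match

A, B, C, D, E, F, G, H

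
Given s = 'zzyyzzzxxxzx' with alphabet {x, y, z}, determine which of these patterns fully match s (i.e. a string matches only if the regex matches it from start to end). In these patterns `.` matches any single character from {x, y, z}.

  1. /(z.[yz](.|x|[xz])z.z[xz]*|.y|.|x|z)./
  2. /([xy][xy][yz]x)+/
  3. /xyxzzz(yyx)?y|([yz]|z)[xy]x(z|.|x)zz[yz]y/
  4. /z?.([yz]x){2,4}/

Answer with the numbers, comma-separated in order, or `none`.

1 → match
2 → no match
3 → no match — must end with 'y'
4 → no match

1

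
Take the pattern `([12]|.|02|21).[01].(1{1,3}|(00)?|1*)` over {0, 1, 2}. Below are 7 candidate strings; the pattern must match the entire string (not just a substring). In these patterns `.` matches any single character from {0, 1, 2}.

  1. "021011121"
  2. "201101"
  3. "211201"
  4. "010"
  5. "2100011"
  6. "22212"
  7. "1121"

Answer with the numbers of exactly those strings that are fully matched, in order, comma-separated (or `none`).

1 → no match
2 → no match
3 → no match
4 → no match
5 → match
6 → no match
7 → no match

5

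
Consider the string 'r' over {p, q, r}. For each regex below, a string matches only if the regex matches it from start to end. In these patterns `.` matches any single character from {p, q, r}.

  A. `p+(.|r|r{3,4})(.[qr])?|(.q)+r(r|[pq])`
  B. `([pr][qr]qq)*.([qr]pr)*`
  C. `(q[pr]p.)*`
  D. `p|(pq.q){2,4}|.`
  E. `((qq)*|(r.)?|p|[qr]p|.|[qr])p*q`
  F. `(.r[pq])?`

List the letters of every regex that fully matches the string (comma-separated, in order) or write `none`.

B, D

A → no match
B → match
C → no match
D → match
E → no match — must end with 'q'
F → no match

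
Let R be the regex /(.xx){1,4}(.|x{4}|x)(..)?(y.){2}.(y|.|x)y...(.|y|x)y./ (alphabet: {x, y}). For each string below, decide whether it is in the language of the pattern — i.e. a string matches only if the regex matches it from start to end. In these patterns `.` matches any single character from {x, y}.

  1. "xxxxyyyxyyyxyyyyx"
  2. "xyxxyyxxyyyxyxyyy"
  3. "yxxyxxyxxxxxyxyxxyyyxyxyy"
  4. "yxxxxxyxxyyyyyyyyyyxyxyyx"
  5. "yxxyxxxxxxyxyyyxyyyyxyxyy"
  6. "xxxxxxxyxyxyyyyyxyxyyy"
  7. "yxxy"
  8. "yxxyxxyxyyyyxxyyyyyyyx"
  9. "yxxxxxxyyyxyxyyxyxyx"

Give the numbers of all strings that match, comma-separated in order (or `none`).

1, 3, 4, 5, 6, 8, 9

1 → match
2 → no match
3 → match
4 → match
5 → match
6 → match
7 → no match
8 → match
9 → match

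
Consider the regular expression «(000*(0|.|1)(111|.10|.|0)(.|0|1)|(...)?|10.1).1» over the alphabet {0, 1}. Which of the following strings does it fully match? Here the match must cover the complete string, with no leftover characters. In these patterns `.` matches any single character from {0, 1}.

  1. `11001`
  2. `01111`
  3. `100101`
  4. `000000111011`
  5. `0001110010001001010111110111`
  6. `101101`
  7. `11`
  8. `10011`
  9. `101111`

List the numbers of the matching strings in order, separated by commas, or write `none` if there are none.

1 → match
2 → match
3 → match
4 → match
5 → no match
6 → match
7 → match
8 → match
9 → match

1, 2, 3, 4, 6, 7, 8, 9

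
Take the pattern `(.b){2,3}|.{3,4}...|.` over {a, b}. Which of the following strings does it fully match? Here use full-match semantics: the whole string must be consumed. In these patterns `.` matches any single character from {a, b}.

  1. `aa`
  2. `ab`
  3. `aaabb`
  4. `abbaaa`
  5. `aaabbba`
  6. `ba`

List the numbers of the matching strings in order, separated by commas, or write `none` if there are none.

1. `aa` → no match
2. `ab` → no match
3. `aaabb` → no match
4. `abbaaa` → match
5. `aaabbba` → match
6. `ba` → no match

4, 5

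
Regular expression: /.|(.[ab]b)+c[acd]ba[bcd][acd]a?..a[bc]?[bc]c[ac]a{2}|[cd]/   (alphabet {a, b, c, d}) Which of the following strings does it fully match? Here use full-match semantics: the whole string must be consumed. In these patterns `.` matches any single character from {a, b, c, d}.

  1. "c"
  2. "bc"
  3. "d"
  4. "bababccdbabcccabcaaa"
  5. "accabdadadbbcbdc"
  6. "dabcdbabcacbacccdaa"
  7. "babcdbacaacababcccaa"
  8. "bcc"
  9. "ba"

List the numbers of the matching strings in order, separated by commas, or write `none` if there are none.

1. "c" → match
2. "bc" → no match
3. "d" → match
4 → no match
5 → no match
6 → no match
7 → no match
8. "bcc" → no match
9. "ba" → no match

1, 3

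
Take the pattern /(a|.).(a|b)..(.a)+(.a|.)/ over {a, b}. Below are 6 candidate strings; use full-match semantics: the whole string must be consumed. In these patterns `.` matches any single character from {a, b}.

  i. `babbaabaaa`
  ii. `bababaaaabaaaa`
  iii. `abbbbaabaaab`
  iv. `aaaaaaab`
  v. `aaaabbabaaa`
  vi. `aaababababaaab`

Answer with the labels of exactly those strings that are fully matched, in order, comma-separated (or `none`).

ii, iii, iv, v, vi

i → no match
ii → match
iii → match
iv → match
v → match
vi → match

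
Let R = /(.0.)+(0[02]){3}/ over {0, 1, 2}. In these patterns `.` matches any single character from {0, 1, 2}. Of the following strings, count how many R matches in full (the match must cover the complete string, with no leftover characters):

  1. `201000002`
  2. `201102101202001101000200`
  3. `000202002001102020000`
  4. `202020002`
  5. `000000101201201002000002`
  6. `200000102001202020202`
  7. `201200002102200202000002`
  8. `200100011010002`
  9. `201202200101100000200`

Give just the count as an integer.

8

1 → match
2 → match
3 → match
4 → match
5 → match
6 → match
7 → match
8 → no match
9 → match
Total matched: 8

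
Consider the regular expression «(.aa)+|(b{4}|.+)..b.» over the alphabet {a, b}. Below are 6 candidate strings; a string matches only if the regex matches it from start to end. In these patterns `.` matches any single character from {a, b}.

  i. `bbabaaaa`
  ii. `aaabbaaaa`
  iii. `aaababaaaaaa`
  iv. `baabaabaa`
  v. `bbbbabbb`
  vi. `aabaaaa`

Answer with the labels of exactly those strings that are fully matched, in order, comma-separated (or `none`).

i. `bbabaaaa` → no match
ii. `aaabbaaaa` → no match
iii. `aaababaaaaaa` → no match
iv. `baabaabaa` → match
v. `bbbbabbb` → match
vi. `aabaaaa` → no match

iv, v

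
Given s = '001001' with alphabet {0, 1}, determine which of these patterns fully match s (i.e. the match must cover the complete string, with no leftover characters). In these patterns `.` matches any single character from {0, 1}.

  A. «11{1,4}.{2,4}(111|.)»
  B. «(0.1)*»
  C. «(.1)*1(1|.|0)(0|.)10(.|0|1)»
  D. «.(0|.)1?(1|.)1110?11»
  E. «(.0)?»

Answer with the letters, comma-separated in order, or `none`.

A → no match — must start with '11'
B → match
C → no match
D → no match — must end with '11'
E → no match

B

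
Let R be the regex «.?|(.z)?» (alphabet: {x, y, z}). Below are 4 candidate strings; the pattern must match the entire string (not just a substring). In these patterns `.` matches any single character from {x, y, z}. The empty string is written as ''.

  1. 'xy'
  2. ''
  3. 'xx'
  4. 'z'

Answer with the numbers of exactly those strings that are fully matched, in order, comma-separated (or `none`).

1 → no match
2 → match
3 → no match
4 → match

2, 4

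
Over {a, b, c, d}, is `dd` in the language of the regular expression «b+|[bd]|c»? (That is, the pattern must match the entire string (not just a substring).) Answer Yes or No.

No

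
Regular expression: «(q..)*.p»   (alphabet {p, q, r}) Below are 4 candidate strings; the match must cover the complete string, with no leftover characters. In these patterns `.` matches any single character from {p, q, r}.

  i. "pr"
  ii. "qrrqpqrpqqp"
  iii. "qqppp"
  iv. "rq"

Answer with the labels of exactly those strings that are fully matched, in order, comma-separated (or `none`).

i. "pr" → no match — must end with "p"
ii. "qrrqpqrpqqp" → no match
iii. "qqppp" → match
iv. "rq" → no match — must end with "p"

iii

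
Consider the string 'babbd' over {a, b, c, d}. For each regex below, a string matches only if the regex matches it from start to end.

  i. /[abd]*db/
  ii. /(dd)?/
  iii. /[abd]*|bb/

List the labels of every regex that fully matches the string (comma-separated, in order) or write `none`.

i → no match — must end with 'db'
ii → no match
iii → match

iii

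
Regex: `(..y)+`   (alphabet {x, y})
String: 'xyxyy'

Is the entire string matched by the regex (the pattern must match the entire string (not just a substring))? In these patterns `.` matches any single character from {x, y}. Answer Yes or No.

No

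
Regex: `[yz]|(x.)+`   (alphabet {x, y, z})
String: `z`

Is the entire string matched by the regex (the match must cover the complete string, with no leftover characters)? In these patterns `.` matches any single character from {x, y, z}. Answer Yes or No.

Yes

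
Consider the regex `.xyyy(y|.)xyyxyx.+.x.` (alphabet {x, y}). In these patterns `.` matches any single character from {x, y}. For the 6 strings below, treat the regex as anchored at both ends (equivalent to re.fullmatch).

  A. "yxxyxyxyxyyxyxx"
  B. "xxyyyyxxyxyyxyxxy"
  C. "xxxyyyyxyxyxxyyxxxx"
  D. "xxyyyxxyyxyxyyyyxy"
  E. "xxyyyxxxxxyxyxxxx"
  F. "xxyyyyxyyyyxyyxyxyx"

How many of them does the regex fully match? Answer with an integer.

1

A → no match
B → no match
C → no match
D → match
E → no match
F → no match
Total matched: 1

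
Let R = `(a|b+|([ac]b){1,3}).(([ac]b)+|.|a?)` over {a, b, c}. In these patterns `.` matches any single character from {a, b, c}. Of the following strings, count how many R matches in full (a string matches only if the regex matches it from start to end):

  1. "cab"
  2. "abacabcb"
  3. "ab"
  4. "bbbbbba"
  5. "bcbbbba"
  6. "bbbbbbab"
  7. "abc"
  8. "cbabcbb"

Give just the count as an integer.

1 → no match
2 → no match
3 → match
4 → match
5 → no match
6 → match
7 → match
8 → match
Total matched: 5

5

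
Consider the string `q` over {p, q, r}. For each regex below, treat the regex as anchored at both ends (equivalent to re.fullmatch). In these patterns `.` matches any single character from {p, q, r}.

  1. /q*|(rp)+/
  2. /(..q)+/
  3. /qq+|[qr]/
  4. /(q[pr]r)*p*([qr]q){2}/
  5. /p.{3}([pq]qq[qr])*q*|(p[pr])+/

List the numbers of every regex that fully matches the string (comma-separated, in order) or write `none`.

1 → match
2 → no match
3 → match
4 → no match
5 → no match — must start with `p`

1, 3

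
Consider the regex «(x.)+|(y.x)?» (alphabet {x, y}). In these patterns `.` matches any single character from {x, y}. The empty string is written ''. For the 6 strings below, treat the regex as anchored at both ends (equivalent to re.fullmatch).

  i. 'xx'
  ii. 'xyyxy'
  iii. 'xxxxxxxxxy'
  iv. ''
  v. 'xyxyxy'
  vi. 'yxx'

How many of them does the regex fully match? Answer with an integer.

5

i → match
ii → no match
iii → match
iv → match
v → match
vi → match
Total matched: 5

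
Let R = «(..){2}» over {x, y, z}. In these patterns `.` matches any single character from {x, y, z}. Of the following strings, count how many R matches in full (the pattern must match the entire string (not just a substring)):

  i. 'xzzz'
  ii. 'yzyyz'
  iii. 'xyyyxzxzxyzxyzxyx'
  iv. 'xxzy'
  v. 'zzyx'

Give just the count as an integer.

i → match
ii → no match
iii → no match
iv → match
v → match
Total matched: 3

3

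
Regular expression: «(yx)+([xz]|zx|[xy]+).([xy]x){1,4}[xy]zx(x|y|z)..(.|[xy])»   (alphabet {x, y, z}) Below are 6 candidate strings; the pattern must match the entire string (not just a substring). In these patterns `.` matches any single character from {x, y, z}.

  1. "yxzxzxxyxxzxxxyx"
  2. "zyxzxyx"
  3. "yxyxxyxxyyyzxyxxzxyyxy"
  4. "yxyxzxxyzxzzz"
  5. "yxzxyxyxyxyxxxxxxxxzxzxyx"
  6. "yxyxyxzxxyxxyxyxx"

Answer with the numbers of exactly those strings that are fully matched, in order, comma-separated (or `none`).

1 → match
2. "zyxzxyx" → no match — must start with "yx"
3 → no match
4 → no match
5 → no match
6 → no match

1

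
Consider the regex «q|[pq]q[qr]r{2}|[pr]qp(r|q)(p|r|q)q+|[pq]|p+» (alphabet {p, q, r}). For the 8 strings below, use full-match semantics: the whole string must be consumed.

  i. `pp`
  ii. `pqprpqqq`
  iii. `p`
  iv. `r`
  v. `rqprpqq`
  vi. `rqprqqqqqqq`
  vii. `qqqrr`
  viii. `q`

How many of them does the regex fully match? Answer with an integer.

i. `pp` → match
ii. `pqprpqqq` → match
iii. `p` → match
iv. `r` → no match
v. `rqprpqq` → match
vi. `rqprqqqqqqq` → match
vii. `qqqrr` → match
viii. `q` → match
Total matched: 7

7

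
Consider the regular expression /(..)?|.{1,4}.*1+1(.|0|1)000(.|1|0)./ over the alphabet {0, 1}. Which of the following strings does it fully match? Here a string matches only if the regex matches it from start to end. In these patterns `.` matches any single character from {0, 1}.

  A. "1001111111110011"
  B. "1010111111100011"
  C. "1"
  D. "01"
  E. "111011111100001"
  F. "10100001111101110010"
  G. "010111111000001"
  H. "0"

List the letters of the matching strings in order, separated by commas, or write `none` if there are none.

A → no match
B → match
C → no match
D → match
E → match
F → no match
G → match
H → no match

B, D, E, G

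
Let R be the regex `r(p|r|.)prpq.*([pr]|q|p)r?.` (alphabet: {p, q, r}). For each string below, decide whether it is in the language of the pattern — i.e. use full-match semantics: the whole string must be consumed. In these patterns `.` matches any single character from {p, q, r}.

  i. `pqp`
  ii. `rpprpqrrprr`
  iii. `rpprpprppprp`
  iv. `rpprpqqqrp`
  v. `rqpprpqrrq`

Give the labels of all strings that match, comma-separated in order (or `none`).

i. `pqp` → no match — must start with `r`
ii. `rpprpqrrprr` → match
iii. `rpprpprppprp` → no match
iv. `rpprpqqqrp` → match
v. `rqpprpqrrq` → no match

ii, iv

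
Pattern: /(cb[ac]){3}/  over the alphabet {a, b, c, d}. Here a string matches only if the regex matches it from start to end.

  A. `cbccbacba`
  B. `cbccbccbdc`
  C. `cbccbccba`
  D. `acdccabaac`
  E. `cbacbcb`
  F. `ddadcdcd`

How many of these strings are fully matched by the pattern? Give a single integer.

2

A → match
B → no match
C → match
D → no match — must start with `cb`
E → no match
F → no match — must start with `cb`
Total matched: 2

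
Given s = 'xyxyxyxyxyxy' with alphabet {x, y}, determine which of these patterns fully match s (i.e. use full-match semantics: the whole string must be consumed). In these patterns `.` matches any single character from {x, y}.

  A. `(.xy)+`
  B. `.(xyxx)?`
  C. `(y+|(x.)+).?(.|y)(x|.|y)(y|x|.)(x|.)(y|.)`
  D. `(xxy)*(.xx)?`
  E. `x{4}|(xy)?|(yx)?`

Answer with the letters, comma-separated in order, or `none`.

C

A → no match
B → no match
C → match
D → no match
E → no match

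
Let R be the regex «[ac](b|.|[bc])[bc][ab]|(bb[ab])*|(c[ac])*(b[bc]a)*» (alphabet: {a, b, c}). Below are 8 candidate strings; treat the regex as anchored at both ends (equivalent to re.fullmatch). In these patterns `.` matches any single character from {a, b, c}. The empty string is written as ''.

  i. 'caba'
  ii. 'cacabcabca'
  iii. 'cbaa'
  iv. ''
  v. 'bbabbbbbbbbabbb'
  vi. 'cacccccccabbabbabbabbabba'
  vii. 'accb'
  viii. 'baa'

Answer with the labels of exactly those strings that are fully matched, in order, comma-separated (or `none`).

i → match
ii → match
iii → no match
iv → match
v → match
vi → match
vii → match
viii → no match

i, ii, iv, v, vi, vii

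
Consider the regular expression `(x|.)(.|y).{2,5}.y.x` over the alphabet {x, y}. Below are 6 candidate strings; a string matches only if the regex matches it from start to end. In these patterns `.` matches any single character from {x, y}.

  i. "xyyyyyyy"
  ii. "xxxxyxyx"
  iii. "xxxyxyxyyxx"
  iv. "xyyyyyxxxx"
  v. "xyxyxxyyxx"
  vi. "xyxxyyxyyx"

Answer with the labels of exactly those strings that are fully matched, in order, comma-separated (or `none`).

i. "xyyyyyyy" → no match — must end with "x"
ii. "xxxxyxyx" → no match
iii. "xxxyxyxyyxx" → match
iv. "xyyyyyxxxx" → no match
v. "xyxyxxyyxx" → match
vi. "xyxxyyxyyx" → match

iii, v, vi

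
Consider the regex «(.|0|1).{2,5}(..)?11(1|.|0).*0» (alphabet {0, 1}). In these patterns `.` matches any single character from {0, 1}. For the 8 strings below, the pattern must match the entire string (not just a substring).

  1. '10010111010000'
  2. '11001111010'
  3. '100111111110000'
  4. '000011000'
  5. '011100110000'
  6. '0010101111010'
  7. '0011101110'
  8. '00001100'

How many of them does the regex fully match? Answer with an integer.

8

1 → match
2. '11001111010' → match
3 → match
4. '000011000' → match
5. '011100110000' → match
6 → match
7. '0011101110' → match
8. '00001100' → match
Total matched: 8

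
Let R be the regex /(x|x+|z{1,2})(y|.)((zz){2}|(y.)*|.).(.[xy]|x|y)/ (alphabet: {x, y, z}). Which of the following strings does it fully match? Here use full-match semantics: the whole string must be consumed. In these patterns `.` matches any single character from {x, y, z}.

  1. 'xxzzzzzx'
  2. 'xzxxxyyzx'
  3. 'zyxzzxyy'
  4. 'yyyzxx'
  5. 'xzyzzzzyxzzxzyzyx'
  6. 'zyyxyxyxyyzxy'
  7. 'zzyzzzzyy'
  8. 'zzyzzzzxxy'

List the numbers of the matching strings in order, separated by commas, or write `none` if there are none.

1, 6, 7, 8

1 → match
2 → no match
3 → no match
4 → no match
5 → no match
6 → match
7 → match
8 → match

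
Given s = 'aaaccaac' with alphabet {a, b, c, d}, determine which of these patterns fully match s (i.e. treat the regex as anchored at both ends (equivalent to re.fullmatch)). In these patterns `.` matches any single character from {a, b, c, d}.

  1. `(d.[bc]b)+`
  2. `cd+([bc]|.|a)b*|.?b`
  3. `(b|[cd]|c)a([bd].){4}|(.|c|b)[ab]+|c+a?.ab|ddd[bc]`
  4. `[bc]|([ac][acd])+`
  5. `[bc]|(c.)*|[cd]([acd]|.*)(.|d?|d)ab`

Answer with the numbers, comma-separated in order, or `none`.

1 → no match — must start with 'd'
2 → no match
3 → no match
4 → match
5 → no match

4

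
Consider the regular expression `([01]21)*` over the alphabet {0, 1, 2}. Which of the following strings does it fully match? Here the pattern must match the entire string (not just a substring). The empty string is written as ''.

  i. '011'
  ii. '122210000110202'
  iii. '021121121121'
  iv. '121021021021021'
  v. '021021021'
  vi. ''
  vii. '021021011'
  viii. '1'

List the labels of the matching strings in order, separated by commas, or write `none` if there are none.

i → no match
ii → no match
iii → match
iv → match
v → match
vi → match
vii → no match
viii → no match

iii, iv, v, vi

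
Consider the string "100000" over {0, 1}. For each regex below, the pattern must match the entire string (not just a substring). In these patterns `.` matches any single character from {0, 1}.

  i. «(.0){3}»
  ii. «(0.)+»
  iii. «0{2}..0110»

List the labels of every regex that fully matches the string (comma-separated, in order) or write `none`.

i → match
ii → no match — must start with "0"
iii → no match — must start with "0"

i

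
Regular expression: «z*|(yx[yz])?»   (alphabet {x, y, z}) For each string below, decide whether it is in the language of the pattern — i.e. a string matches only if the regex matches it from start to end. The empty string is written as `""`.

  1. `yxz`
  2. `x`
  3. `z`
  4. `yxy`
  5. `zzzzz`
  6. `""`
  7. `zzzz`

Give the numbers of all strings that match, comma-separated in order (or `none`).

1 → match
2 → no match
3 → match
4 → match
5 → match
6 → match
7 → match

1, 3, 4, 5, 6, 7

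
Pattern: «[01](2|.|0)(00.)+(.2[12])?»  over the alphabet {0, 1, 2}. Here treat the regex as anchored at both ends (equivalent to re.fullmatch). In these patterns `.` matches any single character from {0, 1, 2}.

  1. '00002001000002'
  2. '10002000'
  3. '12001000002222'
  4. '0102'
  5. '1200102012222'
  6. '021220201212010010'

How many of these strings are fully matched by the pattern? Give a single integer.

3

1 → match
2. '10002000' → match
3 → match
4. '0102' → no match
5 → no match
6 → no match
Total matched: 3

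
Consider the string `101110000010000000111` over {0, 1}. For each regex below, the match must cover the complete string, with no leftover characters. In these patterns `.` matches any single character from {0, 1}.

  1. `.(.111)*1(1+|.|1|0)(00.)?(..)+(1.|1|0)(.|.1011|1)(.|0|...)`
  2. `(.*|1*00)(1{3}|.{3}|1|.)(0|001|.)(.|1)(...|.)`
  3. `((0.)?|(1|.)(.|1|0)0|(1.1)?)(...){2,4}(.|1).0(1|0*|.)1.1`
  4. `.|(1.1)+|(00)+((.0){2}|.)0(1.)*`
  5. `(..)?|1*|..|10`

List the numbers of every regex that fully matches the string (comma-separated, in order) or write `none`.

2, 3

1 → no match
2 → match
3 → match
4 → no match
5 → no match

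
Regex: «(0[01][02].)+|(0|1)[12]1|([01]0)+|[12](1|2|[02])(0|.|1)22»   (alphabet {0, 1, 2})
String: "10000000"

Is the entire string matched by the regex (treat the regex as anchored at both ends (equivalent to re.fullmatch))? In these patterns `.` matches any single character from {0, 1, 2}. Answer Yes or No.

Yes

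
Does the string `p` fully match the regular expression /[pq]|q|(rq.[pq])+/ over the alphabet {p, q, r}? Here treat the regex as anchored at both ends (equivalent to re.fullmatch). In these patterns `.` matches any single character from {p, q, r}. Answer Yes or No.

Yes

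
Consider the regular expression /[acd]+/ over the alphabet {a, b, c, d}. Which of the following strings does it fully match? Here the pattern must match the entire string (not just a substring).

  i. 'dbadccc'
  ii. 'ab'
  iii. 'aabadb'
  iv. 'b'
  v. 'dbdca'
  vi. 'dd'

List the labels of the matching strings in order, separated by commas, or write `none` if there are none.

vi

i → no match
ii → no match
iii → no match
iv → no match
v → no match
vi → match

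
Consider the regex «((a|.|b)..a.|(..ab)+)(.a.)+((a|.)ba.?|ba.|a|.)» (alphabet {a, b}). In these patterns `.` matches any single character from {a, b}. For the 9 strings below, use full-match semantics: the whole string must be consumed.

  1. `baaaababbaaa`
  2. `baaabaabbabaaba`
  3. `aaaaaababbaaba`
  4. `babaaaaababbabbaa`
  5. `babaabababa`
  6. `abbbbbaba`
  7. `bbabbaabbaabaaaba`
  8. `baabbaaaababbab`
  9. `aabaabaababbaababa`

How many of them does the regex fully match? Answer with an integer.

6

1 → match
2 → match
3 → no match
4 → match
5 → match
6 → no match
7 → match
8 → no match
9 → match
Total matched: 6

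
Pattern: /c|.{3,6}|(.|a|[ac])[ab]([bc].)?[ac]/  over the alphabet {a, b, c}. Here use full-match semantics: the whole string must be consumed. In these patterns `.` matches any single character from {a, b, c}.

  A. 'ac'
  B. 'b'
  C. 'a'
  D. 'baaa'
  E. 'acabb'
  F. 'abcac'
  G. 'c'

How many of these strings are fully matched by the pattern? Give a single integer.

A → no match
B → no match
C → no match
D → match
E → match
F → match
G → match
Total matched: 4

4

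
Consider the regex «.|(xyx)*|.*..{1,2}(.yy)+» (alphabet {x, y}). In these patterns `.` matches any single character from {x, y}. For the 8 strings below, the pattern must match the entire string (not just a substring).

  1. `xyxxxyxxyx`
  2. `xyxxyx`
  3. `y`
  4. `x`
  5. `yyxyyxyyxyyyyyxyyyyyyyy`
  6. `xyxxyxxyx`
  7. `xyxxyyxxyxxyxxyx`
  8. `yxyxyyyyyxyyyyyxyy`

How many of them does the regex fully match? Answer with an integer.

6

1. `xyxxxyxxyx` → no match
2. `xyxxyx` → match
3. `y` → match
4. `x` → match
5 → match
6. `xyxxyxxyx` → match
7 → no match
8 → match
Total matched: 6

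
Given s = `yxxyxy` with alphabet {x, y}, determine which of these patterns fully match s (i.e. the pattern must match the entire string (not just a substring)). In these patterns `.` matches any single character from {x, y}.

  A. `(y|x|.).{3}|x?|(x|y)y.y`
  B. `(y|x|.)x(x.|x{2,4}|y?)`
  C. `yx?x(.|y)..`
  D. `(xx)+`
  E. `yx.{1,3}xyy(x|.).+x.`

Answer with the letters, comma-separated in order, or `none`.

C

A → no match
B → no match
C → match
D → no match — must start with `xx`
E → no match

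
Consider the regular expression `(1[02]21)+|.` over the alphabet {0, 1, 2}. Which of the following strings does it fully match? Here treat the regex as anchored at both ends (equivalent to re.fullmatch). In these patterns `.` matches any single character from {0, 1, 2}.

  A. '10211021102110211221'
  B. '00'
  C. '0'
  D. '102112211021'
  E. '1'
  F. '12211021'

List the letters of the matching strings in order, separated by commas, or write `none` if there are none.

A → match
B. '00' → no match
C. '0' → match
D. '102112211021' → match
E. '1' → match
F. '12211021' → match

A, C, D, E, F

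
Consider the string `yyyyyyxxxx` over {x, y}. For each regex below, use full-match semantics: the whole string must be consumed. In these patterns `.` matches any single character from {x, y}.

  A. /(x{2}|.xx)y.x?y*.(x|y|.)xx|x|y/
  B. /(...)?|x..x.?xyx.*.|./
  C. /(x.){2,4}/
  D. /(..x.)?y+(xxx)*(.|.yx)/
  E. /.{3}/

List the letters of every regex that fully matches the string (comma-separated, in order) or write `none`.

A → no match
B → no match
C → no match — must start with `x`
D → match
E → no match

D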